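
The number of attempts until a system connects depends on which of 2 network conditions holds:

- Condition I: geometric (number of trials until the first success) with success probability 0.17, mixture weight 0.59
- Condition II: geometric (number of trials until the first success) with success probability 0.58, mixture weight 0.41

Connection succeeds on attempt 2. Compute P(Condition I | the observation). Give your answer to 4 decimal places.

0.4546

P(component k | x) = π_k·f_k(x) / marginal(x), where marginal(x) = Σ_j π_j·f_j(x).
Component likelihoods at x = 2:
  L_I = 0.17·(1−0.17)^1 = 0.17·0.83 = 0.1411
  L_II = 0.58·(1−0.58)^1 = 0.58·0.42 = 0.2436
Weight by the priors:
  π_I·L_I = 0.59 × 0.1411 = 0.083249
  π_II·L_II = 0.41 × 0.2436 = 0.099876
Normaliser: 0.083249 + 0.099876 = 0.183125
So the posterior for Condition I is 0.083249 / 0.183125 ≈ 0.4546.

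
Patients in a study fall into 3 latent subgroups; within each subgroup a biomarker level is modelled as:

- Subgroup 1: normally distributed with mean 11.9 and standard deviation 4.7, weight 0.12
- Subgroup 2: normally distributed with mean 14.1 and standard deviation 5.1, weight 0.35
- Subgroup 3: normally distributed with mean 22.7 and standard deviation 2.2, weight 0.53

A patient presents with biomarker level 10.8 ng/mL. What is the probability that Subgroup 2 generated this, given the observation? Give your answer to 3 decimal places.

0.691

P(component k | x) = P(Z=k)·f_k(x) / marginal(x), where marginal(x) = Σ_j P(Z=j)·f_j(x).
Evaluate each component's likelihood at the observed value:
  L_1 = 0.0825882
  L_2 = 0.0634488
  L_3 = 8.03778e-08
Weight by the priors:
  P(Z=1)·L_1 = 0.12 × 0.0825882 = 0.00991058
  P(Z=2)·L_2 = 0.35 × 0.0634488 = 0.0222071
  P(Z=3)·L_3 = 0.53 × 8.03778e-08 = 4.26002e-08
Denominator: 0.00991058 + 0.0222071 + 4.26002e-08 = 0.0321177
So the posterior for Subgroup 2 is 0.0222071 / 0.0321177 ≈ 0.691.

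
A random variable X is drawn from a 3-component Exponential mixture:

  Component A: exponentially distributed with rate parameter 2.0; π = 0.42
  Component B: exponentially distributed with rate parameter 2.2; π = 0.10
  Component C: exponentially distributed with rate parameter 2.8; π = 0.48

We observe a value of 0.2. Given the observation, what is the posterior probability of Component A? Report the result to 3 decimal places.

0.382

P(component k | x) = w_k·f_k(x) / marginal(x), where marginal(x) = Σ_j w_j·f_j(x).
Evaluate each component's likelihood at the observed value:
  p_A = 1.34064
  p_B = 1.41688
  p_C = 1.59939
Weight by the priors:
  w_A·p_A = 0.42 × 1.34064 = 0.563069
  w_B·p_B = 0.10 × 1.41688 = 0.141688
  w_C·p_C = 0.48 × 1.59939 = 0.767705
Sum: 0.563069 + 0.141688 + 0.767705 = 1.47246
P(Component A | the observation) ≈ 0.382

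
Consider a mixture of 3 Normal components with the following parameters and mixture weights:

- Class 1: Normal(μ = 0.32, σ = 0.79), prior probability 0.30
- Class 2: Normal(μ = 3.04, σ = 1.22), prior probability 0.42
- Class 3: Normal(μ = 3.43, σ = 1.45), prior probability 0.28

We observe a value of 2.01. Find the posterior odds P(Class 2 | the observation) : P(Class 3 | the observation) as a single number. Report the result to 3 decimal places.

Since P(k|x) ∝ w_k f_k(x), the posterior odds are w_i f_i(x) / (w_j f_j(x)).
Component likelihoods at x = 2.01:
  p_1 = (1/(0.79·√(2π)))·exp(−(2.01−0.32)²/(2·0.79²)) = 0.504990·exp(-2.28817) = 0.051232
  p_2 = (1/(1.22·√(2π)))·exp(−(2.01−3.04)²/(2·1.22²)) = 0.327002·exp(-0.35639) = 0.228967
  p_3 = (1/(1.45·√(2π)))·exp(−(2.01−3.43)²/(2·1.45²)) = 0.275133·exp(-0.47952) = 0.170328
0.096166 / 0.047692 ≈ 2.016

2.016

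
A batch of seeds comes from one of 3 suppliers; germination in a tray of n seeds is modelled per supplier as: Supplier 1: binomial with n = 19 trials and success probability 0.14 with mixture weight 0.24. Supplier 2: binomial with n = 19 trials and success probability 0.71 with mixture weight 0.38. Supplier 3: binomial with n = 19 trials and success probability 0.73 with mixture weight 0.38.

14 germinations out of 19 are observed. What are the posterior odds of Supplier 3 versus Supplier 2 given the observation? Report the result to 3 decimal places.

1.032

Posterior odds = (π_i f_i(x)) / (π_j f_j(x)); the normalising sum cancels.
Component likelihoods at x = 14 germinations out of 19:
  L_1 = 6.07841e-09
  L_2 = 0.197293
  L_3 = 0.203631
0.0773798 / 0.0749714 ≈ 1.032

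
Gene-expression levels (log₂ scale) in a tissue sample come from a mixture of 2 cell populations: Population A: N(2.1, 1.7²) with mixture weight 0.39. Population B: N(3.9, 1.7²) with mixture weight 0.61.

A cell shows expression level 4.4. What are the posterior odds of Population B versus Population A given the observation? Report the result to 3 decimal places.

3.741

Since P(k|x) ∝ π_k f_k(x), the posterior odds are π_i f_i(x) / (π_j f_j(x)).
Component likelihoods at x = 4.4:
  f_A = 0.0939689
  f_B = 0.224738
Odds = (0.61/0.39) × (0.224738/0.0939689) = 1.5641 × 2.39162 ≈ 3.741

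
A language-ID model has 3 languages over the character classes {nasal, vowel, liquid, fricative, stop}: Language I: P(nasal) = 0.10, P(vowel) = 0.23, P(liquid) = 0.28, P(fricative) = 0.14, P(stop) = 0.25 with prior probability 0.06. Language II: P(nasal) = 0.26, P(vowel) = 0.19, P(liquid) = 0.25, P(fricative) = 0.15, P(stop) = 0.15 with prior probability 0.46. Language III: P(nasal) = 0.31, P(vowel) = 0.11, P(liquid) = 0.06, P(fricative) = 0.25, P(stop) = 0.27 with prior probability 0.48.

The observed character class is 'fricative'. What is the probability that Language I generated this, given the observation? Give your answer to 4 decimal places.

The responsibility of component k is π_k f_k(x) divided by Σ_j π_j f_j(x).
Component likelihoods at x = 'fricative':
  f_I = 0.14
  f_II = 0.15
  f_III = 0.25
Prior × likelihood for each component:
  π_I·f_I = 0.06 × 0.14 = 0.0084
  π_II·f_II = 0.46 × 0.15 = 0.069
  π_III·f_III = 0.48 × 0.25 = 0.12
Marginal: 0.0084 + 0.069 + 0.12 = 0.1974
P(Language I | 'fricative') = 0.0084 / 0.1974 ≈ 0.0426

0.0426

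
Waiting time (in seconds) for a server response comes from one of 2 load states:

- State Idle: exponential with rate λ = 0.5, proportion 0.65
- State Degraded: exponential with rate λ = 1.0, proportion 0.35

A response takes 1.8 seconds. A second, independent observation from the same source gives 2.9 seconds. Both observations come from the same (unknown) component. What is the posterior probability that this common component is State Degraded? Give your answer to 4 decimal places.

0.1704

By Bayes' theorem, P(k | x) = π_k f_k(x) / Σ_j π_j f_j(x).
Since both observations come from the same component, the likelihood for component k is f_k(x₁)·f_k(x₂).
  L_Idle = [0.5·e^(−0.5·1.8) = 0.5·e^(−0.9000) = 0.203285] × [0.117285] = 0.0238423
  L_Degraded = [1.0·e^(−1.0·1.8) = 1.0·e^(−1.8000) = 0.165299] × [0.0550232] = 0.00909528
Weight by the priors:
  π_Idle·L_Idle = 0.65 × 0.0238423 = 0.0154975
  π_Degraded·L_Degraded = 0.35 × 0.00909528 = 0.00318335
Marginal: 0.0154975 + 0.00318335 = 0.0186808
P(State Degraded | x) = 0.00318335 / 0.0186808 ≈ 0.1704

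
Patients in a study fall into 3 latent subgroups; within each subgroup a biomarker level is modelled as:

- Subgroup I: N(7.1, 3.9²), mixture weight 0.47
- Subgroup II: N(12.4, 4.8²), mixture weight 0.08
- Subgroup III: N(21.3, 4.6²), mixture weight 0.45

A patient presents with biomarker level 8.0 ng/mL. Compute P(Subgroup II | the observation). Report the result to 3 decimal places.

P(component k | x) = π_k·f_k(x) / marginal(x), where marginal(x) = Σ_j π_j·f_j(x).
Normal densities:
  f_I = 0.0996051
  f_II = 0.0546015
  f_III = 0.00132703
Unnormalised posteriors:
  π_I·f_I = 0.47 × 0.0996051 = 0.0468144
  π_II·f_II = 0.08 × 0.0546015 = 0.00436812
  π_III·f_III = 0.45 × 0.00132703 = 0.000597162
Sum: 0.0468144 + 0.00436812 + 0.000597162 = 0.0517797
Responsibility of Subgroup II: 0.00436812 / 0.0517797 ≈ 0.084

0.084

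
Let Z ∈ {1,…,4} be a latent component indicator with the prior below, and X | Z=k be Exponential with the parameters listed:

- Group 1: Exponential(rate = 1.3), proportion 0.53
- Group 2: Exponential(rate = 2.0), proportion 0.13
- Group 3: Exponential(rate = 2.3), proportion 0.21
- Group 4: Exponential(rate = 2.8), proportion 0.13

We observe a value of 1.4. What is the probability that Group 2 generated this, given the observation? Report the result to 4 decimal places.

0.1027

By Bayes' theorem, P(k | x) = π_k f_k(x) / Σ_j π_j f_j(x).
Component likelihoods at x = 1.4:
  L_1 = 0.210633
  L_2 = 0.12162
  L_3 = 0.0918966
  L_4 = 0.0555551
Weight by the priors:
  π_1·L_1 = 0.53 × 0.210633 = 0.111636
  π_2·L_2 = 0.13 × 0.12162 = 0.0158106
  π_3·L_3 = 0.21 × 0.0918966 = 0.0192983
  π_4·L_4 = 0.13 × 0.0555551 = 0.00722216
Marginal: 0.111636 + 0.0158106 + 0.0192983 + 0.00722216 = 0.153967
P(Group 2 | the observation) = 0.0158106 / 0.153967 ≈ 0.1027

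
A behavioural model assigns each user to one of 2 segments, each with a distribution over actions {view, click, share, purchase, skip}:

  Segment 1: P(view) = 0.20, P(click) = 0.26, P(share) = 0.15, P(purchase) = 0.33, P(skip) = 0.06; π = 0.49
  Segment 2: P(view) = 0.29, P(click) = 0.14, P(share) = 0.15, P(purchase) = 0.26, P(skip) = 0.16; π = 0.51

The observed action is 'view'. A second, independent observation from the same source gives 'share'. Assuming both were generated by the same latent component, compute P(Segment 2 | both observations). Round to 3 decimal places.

0.601

The responsibility of component k is π_k f_k(x) divided by Σ_j π_j f_j(x).
Since both observations come from the same component, the likelihood for component k is f_k(x₁)·f_k(x₂).
  L_1 = [P(view | comp) = 0.20] × [0.15] = 0.03
  L_2 = [P(view | comp) = 0.29] × [0.15] = 0.0435
Weight by the priors:
  π_1·L_1 = 0.49 × 0.03 = 0.0147
  π_2·L_2 = 0.51 × 0.0435 = 0.022185
Denominator: 0.0147 + 0.022185 = 0.036885
P(Segment 2 | x) ≈ 0.601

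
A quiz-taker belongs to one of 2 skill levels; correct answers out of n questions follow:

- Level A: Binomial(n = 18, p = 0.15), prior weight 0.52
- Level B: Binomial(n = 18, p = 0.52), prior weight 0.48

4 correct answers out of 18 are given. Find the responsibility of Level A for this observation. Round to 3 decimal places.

P(component k | x) = π_k·f_k(x) / marginal(x), where marginal(x) = Σ_j π_j·f_j(x).
Evaluate each component's likelihood at the observed value:
  L_A = 0.159203
  L_B = 0.00771103
Weight by the priors:
  π_A·L_A = 0.52 × 0.159203 = 0.0827856
  π_B·L_B = 0.48 × 0.00771103 = 0.00370129
Marginal: 0.0827856 + 0.00370129 = 0.0864869
P(Level A | the observation) ≈ 0.957

0.957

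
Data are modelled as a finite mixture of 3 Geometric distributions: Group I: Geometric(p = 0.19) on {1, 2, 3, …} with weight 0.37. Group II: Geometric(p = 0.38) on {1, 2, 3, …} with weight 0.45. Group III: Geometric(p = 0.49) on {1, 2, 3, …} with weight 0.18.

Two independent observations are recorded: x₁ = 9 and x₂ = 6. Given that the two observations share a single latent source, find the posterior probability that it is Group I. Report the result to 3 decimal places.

The responsibility of component k is w_k f_k(x) divided by Σ_j w_j f_j(x).
Since both observations come from the same component, the likelihood for component k is f_k(x₁)·f_k(x₂).
  L_I = [0.19·(1−0.19)^8 = 0.19·0.185302 = 0.0352074] × [0.0662489] = 0.00233245
  L_II = [0.38·(1−0.38)^8 = 0.38·0.021834 = 0.00829692] × [0.034813] = 0.000288841
  L_III = [0.49·(1−0.49)^8 = 0.49·0.00457679 = 0.00224263] × [0.0169062] = 3.79144e-05
Unnormalised posteriors:
  w_I·L_I = 0.37 × 0.00233245 = 0.000863007
  w_II·L_II = 0.45 × 0.000288841 = 0.000129979
  w_III·L_III = 0.18 × 3.79144e-05 = 6.8246e-06
Normaliser: 0.000863007 + 0.000129979 + 6.8246e-06 = 0.00099981
Responsibility of Group I: 0.000863007 / 0.00099981 ≈ 0.863

0.863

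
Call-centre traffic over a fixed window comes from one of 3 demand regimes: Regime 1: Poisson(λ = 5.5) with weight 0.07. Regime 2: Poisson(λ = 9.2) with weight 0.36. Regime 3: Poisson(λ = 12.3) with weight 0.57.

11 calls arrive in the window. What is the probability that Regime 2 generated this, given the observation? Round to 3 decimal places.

0.361

The responsibility of component k is π_k f_k(x) divided by Σ_j π_j f_j(x).
Component likelihoods at x = 11 calls:
  p_1 = 0.0142631
  p_2 = 0.101158
  p_3 = 0.111168
Unnormalised posteriors:
  π_1·p_1 = 0.07 × 0.0142631 = 0.000998418
  π_2·p_2 = 0.36 × 0.101158 = 0.036417
  π_3·p_3 = 0.57 × 0.111168 = 0.0633656
Sum: 0.000998418 + 0.036417 + 0.0633656 = 0.100781
So the posterior for Regime 2 is 0.036417 / 0.100781 ≈ 0.361.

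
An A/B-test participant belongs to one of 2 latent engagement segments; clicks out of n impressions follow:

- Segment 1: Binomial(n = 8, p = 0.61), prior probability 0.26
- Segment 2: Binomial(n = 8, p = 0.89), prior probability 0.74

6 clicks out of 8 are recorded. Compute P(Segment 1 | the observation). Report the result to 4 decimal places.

By Bayes' theorem, P(k | x) = w_k f_k(x) / Σ_j w_j f_j(x).
Component likelihoods at x = 6 clicks out of 8:
  L_1 = 0.219415
  L_2 = 0.168377
Unnormalised posteriors:
  w_1·L_1 = 0.26 × 0.219415 = 0.0570479
  w_2·L_2 = 0.74 × 0.168377 = 0.124599
Marginal: 0.0570479 + 0.124599 = 0.181647
So the posterior for Segment 1 is 0.0570479 / 0.181647 ≈ 0.3141.

0.3141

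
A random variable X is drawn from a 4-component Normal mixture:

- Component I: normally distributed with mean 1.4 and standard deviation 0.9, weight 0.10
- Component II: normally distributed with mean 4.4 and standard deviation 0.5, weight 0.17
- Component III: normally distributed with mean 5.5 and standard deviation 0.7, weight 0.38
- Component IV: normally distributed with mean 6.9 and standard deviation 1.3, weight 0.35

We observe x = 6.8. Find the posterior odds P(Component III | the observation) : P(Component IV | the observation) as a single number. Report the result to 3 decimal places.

0.361

The posterior odds equal the prior odds times the likelihood ratio: (P(Z=i)/P(Z=j))·(f_i(x)/f_j(x)).
Evaluate each component's likelihood at the observed value:
  f_I = (1/(0.9·√(2π)))·exp(−(6.8−1.4)²/(2·0.9²)) = 0.443269·exp(-18.00000) = 6.75098e-09
  f_II = (1/(0.5·√(2π)))·exp(−(6.8−4.4)²/(2·0.5²)) = 0.797885·exp(-11.52000) = 7.9226e-06
  f_III = (1/(0.7·√(2π)))·exp(−(6.8−5.5)²/(2·0.7²)) = 0.569918·exp(-1.72449) = 0.101596
  f_IV = (1/(1.3·√(2π)))·exp(−(6.8−6.9)²/(2·1.3²)) = 0.306879·exp(-0.00296) = 0.305972
Odds = (0.38/0.35) × (0.101596/0.305972) = 1.08571 × 0.332043 ≈ 0.361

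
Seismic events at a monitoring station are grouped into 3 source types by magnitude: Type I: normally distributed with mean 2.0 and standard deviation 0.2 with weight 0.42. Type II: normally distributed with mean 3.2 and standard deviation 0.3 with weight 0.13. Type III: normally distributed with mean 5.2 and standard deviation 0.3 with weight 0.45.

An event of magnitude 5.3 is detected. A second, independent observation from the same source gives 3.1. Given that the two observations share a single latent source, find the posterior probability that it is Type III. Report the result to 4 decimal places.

0.7759

Apply Bayes' rule: the posterior for each component is proportional to its prior times its likelihood at x.
Since both observations come from the same component, the likelihood for component k is f_k(x₁)·f_k(x₂).
  p_I = [(1/(0.2·√(2π)))·exp(−(5.3−2.0)²/(2·0.2²)) = 1.994711·exp(-136.12500) = 1.51895e-59] × [5.38488e-07] = 8.17937e-66
  p_II = [(1/(0.3·√(2π)))·exp(−(5.3−3.2)²/(2·0.3²)) = 1.329808·exp(-24.50000) = 3.04491e-11] × [1.25794] = 3.83032e-11
  p_III = [(1/(0.3·√(2π)))·exp(−(5.3−5.2)²/(2·0.3²)) = 1.329808·exp(-0.05556) = 1.25794] × [3.04491e-11] = 3.83032e-11
Weight by the priors:
  π_I·p_I = 0.42 × 8.17937e-66 = 3.43533e-66
  π_II·p_II = 0.13 × 3.83032e-11 = 4.97942e-12
  π_III·p_III = 0.45 × 3.83032e-11 = 1.72365e-11
Denominator: 3.43533e-66 + 4.97942e-12 + 1.72365e-11 = 2.22159e-11
So the posterior for Type III is 1.72365e-11 / 2.22159e-11 ≈ 0.7759.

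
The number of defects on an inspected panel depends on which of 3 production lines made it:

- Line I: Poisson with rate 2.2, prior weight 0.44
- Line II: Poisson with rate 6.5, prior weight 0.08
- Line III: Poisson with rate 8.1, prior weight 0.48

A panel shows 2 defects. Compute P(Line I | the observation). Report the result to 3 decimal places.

P(component k | x) = w_k·f_k(x) / marginal(x), where marginal(x) = Σ_j w_j·f_j(x).
Poisson probabilities:
  L_I = e^(−2.2)·2.2^2/2! = 0.268144
  L_II = e^(−6.5)·6.5^2/2! = 0.0317602
  L_III = e^(−8.1)·8.1^2/2! = 0.0099576
Unnormalised posteriors:
  w_I·L_I = 0.44 × 0.268144 = 0.117983
  w_II·L_II = 0.08 × 0.0317602 = 0.00254081
  w_III·L_III = 0.48 × 0.0099576 = 0.00477965
Marginal: 0.117983 + 0.00254081 + 0.00477965 = 0.125304
P(Line I | x) ≈ 0.942

0.942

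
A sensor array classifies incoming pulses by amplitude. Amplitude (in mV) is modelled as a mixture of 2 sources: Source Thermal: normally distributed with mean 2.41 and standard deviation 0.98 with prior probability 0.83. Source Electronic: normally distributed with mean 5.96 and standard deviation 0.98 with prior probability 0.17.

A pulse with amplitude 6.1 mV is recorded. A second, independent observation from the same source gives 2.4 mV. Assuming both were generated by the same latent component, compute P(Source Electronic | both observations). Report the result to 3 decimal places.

0.249

Posterior ∝ prior × likelihood, so P(k | x) ∝ w_k f_k(x); normalise over all components.
Since both observations come from the same component, the likelihood for component k is f_k(x₁)·f_k(x₂).
  p_Thermal = [(1/(0.98·√(2π)))·exp(−(6.1−2.41)²/(2·0.98²)) = 0.407084·exp(-7.08877) = 0.000339682] × [0.407063] = 0.000138272
  p_Electronic = [(1/(0.98·√(2π)))·exp(−(6.1−5.96)²/(2·0.98²)) = 0.407084·exp(-0.01020) = 0.402951] × [0.000554846] = 0.000223576
Prior × likelihood for each component:
  w_Thermal·p_Thermal = 0.83 × 0.000138272 = 0.000114766
  w_Electronic·p_Electronic = 0.17 × 0.000223576 = 3.80079e-05
Denominator: 0.000114766 + 3.80079e-05 = 0.000152774
So the posterior for Source Electronic is 3.80079e-05 / 0.000152774 ≈ 0.249.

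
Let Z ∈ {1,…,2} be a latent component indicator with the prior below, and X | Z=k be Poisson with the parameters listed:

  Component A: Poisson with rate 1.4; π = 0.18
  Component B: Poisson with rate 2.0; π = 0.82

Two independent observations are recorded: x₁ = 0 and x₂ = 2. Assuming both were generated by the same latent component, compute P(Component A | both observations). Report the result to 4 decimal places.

P(component k | x) = π_k·f_k(x) / marginal(x), where marginal(x) = Σ_j π_j·f_j(x).
Since both observations come from the same component, the likelihood for component k is f_k(x₁)·f_k(x₂).
  p_A = [e^(−1.4)·1.4^0/0! = 0.246597] × [0.241665] = 0.0595939
  p_B = [e^(−2.0)·2.0^0/0! = 0.135335] × [0.270671] = 0.0366313
Multiply by the mixture weights:
  π_A·p_A = 0.18 × 0.0595939 = 0.0107269
  π_B·p_B = 0.82 × 0.0366313 = 0.0300376
Normaliser: 0.0107269 + 0.0300376 = 0.0407645
Responsibility of Component A: 0.0107269 / 0.0407645 ≈ 0.2631

0.2631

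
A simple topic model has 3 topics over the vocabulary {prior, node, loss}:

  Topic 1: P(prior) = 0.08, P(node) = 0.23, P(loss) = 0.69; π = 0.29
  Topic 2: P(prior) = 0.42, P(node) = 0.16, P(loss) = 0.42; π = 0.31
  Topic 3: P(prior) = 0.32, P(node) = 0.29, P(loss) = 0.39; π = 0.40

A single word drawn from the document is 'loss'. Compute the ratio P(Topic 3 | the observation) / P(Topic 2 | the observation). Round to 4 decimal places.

Since P(k|x) ∝ w_k f_k(x), the posterior odds are w_i f_i(x) / (w_j f_j(x)).
Evaluate each component's likelihood at the observed value:
  f_1 = P(loss | comp) = 0.69
  f_2 = P(loss | comp) = 0.42
  f_3 = P(loss | comp) = 0.39
Odds = (0.40/0.31) × (0.39/0.42) = 1.29032 × 0.928571 ≈ 1.1982

1.1982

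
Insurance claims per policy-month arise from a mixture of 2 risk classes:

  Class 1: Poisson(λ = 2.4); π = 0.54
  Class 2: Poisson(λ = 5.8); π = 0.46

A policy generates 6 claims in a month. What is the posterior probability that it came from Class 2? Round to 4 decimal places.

0.8499

Posterior ∝ prior × likelihood, so P(k | x) ∝ w_k f_k(x); normalise over all components.
Evaluate each component's likelihood at the observed value:
  f_1 = e^(−2.4)·2.4^6/6! = 0.0240784
  f_2 = e^(−5.8)·5.8^6/6! = 0.160076
Prior × likelihood for each component:
  w_1·f_1 = 0.54 × 0.0240784 = 0.0130024
  w_2·f_2 = 0.46 × 0.160076 = 0.0736352
Normaliser: 0.0130024 + 0.0736352 = 0.0866375
So the posterior for Class 2 is 0.0736352 / 0.0866375 ≈ 0.8499.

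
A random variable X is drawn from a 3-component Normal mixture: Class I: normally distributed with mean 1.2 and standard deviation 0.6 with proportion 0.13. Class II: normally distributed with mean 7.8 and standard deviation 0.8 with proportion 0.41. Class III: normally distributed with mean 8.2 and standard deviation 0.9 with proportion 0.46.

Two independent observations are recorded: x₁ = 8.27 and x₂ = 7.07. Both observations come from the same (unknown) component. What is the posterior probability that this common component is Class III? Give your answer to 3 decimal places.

By Bayes' theorem, P(k | x) = π_k f_k(x) / Σ_j π_j f_j(x).
Since both observations come from the same component, the likelihood for component k is f_k(x₁)·f_k(x₂).
  p_I = [4.70466e-31] × [1.09348e-21] = 5.14446e-52
  p_II = [0.419634] × [0.32886] = 0.138001
  p_III = [0.44193] × [0.201536] = 0.0890648
Unnormalised posteriors:
  π_I·p_I = 0.13 × 5.14446e-52 = 6.6878e-53
  π_II·p_II = 0.41 × 0.138001 = 0.0565803
  π_III·p_III = 0.46 × 0.0890648 = 0.0409698
Sum: 6.6878e-53 + 0.0565803 + 0.0409698 = 0.0975501
Responsibility of Class III: 0.0409698 / 0.0975501 ≈ 0.420

0.420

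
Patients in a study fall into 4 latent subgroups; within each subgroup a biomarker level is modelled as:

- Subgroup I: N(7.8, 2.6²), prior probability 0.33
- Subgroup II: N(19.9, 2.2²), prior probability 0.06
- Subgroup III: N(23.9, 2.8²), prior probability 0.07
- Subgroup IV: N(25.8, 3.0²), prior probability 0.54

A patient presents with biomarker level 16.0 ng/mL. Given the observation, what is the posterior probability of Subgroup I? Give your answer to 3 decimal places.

Posterior ∝ prior × likelihood, so P(k | x) ∝ w_k f_k(x); normalise over all components.
Normal densities:
  L_I = (1/(2.6·√(2π)))·exp(−(16.0−7.8)²/(2·2.6²)) = 0.153439·exp(-4.97337) = 0.00106176
  L_II = (1/(2.2·√(2π)))·exp(−(16.0−19.9)²/(2·2.2²)) = 0.181337·exp(-1.57128) = 0.0376781
  L_III = (1/(2.8·√(2π)))·exp(−(16.0−23.9)²/(2·2.8²)) = 0.142479·exp(-3.98023) = 0.00266171
  L_IV = (1/(3.0·√(2π)))·exp(−(16.0−25.8)²/(2·3.0²)) = 0.132981·exp(-5.33556) = 0.000640599
Prior × likelihood for each component:
  w_I·L_I = 0.33 × 0.00106176 = 0.000350382
  w_II·L_II = 0.06 × 0.0376781 = 0.00226068
  w_III·L_III = 0.07 × 0.00266171 = 0.00018632
  w_IV·L_IV = 0.54 × 0.000640599 = 0.000345924
Normaliser: 0.000350382 + 0.00226068 + 0.00018632 + 0.000345924 = 0.00314331
P(Subgroup I | the observation) = 0.000350382 / 0.00314331 ≈ 0.111

0.111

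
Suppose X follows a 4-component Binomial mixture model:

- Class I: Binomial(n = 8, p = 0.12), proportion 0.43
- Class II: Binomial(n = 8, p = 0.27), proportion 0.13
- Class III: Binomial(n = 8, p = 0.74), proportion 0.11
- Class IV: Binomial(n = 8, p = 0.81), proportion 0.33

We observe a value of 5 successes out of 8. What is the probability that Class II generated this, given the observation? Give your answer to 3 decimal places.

P(component k | x) = w_k·f_k(x) / marginal(x), where marginal(x) = Σ_j w_j·f_j(x).
Component likelihoods at x = 5 successes out of 8:
  f_I = 0.000949603
  f_II = 0.031259
  f_III = 0.218407
  f_IV = 0.133929
Prior × likelihood for each component:
  w_I·f_I = 0.43 × 0.000949603 = 0.000408329
  w_II·f_II = 0.13 × 0.031259 = 0.00406367
  w_III·f_III = 0.11 × 0.218407 = 0.0240248
  w_IV·f_IV = 0.33 × 0.133929 = 0.0441965
Normaliser: 0.000408329 + 0.00406367 + 0.0240248 + 0.0441965 = 0.0726933
So the posterior for Class II is 0.00406367 / 0.0726933 ≈ 0.056.

0.056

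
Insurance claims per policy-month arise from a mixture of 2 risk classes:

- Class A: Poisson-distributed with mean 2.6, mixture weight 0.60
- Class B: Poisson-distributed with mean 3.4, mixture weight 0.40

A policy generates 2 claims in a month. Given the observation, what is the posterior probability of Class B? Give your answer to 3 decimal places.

By Bayes' theorem, P(k | x) = π_k f_k(x) / Σ_j π_j f_j(x).
Component likelihoods at x = 2 claims:
  L_A = e^(−2.6)·2.6^2/2! = 0.251045
  L_B = e^(−3.4)·3.4^2/2! = 0.192898
Prior × likelihood for each component:
  π_A·L_A = 0.60 × 0.251045 = 0.150627
  π_B·L_B = 0.40 × 0.192898 = 0.077159
Sum: 0.150627 + 0.077159 = 0.227786
Responsibility of Class B: 0.077159 / 0.227786 ≈ 0.339

0.339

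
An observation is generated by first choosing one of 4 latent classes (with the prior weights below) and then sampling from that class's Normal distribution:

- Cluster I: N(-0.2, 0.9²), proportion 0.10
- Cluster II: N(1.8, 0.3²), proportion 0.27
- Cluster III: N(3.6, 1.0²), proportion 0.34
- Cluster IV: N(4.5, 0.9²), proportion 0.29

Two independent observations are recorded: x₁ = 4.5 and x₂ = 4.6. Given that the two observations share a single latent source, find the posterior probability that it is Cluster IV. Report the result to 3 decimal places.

P(component k | x) = π_k·f_k(x) / marginal(x), where marginal(x) = Σ_j π_j·f_j(x).
Since both observations come from the same component, the likelihood for component k is f_k(x₁)·f_k(x₂).
  L_I = [5.30535e-07] × [2.95145e-07] = 1.56584e-13
  L_II = [3.42659e-18] × [1.61381e-19] = 5.52985e-37
  L_III = [0.266085] × [0.241971] = 0.0643848
  L_IV = [0.443269] × [0.440541] = 0.195278
Prior × likelihood for each component:
  π_I·L_I = 0.10 × 1.56584e-13 = 1.56584e-14
  π_II·L_II = 0.27 × 5.52985e-37 = 1.49306e-37
  π_III·L_III = 0.34 × 0.0643848 = 0.0218908
  π_IV·L_IV = 0.29 × 0.195278 = 0.0566307
Sum: 1.56584e-14 + 1.49306e-37 + 0.0218908 + 0.0566307 = 0.0785216
Responsibility of Cluster IV: 0.0566307 / 0.0785216 ≈ 0.721

0.721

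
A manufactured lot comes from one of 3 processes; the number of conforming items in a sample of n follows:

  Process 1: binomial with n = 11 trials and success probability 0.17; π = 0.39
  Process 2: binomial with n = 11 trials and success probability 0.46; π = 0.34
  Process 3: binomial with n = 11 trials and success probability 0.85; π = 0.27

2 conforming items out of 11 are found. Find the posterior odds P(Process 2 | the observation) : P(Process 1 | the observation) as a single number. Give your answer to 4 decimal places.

Only the two components matter; the odds are (P(Z=i) f_i(x)) / (P(Z=j) f_j(x)).
Evaluate each component's likelihood at the observed value:
  f_1 = C(11,2)·0.17^2·0.83^9 = 55·0.0289·0.18694 = 0.297142
  f_2 = C(11,2)·0.46^2·0.54^9 = 55·0.2116·0.00390431 = 0.0454383
  f_3 = C(11,2)·0.85^2·0.15^9 = 55·0.7225·3.84434e-08 = 1.52764e-06
0.015449 / 0.115885 ≈ 0.1333

0.1333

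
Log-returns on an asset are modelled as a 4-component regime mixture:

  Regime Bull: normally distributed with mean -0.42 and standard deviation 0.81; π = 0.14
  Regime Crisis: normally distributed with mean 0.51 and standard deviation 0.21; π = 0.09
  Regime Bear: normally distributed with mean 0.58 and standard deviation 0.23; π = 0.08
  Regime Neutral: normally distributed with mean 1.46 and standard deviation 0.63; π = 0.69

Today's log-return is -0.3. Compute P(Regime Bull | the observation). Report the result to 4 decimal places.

P(component k | x) = π_k·f_k(x) / marginal(x), where marginal(x) = Σ_j π_j·f_j(x).
Normal densities:
  L_Bull = 0.487146
  L_Crisis = 0.00111705
  L_Bear = 0.00114915
  L_Neutral = 0.0127893
Unnormalised posteriors:
  π_Bull·L_Bull = 0.14 × 0.487146 = 0.0682004
  π_Crisis·L_Crisis = 0.09 × 0.00111705 = 0.000100534
  π_Bear·L_Bear = 0.08 × 0.00114915 = 9.1932e-05
  π_Neutral·L_Neutral = 0.69 × 0.0127893 = 0.00882463
Denominator: 0.0682004 + 0.000100534 + 9.1932e-05 + 0.00882463 = 0.0772175
P(Regime Bull | -0.3) ≈ 0.8832

0.8832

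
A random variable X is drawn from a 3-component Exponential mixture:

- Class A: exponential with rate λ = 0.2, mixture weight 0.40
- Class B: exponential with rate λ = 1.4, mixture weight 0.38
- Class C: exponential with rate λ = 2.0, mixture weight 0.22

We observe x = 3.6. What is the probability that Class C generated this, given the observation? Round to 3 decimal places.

0.008

The responsibility of component k is π_k f_k(x) divided by Σ_j π_j f_j(x).
Component likelihoods at x = 3.6:
  p_A = 0.0973505
  p_B = 0.00906325
  p_C = 0.00149317
Prior × likelihood for each component:
  π_A·p_A = 0.40 × 0.0973505 = 0.0389402
  π_B·p_B = 0.38 × 0.00906325 = 0.00344403
  π_C·p_C = 0.22 × 0.00149317 = 0.000328498
Marginal: 0.0389402 + 0.00344403 + 0.000328498 = 0.0427127
P(Class C | 3.6) ≈ 0.008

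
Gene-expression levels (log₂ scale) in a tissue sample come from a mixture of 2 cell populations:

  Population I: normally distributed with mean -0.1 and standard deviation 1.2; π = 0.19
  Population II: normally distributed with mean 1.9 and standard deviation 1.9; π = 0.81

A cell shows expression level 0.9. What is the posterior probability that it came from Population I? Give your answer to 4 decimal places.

Posterior ∝ prior × likelihood, so P(k | x) ∝ P(Z=k) f_k(x); normalise over all components.
Evaluate each component's likelihood at the observed value:
  f_I = 0.234927
  f_II = 0.182812
Prior × likelihood for each component:
  P(Z=I)·f_I = 0.19 × 0.234927 = 0.044636
  P(Z=II)·f_II = 0.81 × 0.182812 = 0.148078
Marginal: 0.044636 + 0.148078 = 0.192714
P(Population I | x) ≈ 0.2316

0.2316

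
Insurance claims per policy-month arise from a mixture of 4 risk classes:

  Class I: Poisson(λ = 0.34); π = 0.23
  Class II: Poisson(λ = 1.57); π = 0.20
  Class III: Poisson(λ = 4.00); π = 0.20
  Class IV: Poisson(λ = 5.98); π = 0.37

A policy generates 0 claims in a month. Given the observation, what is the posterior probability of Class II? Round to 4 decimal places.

0.1982

The responsibility of component k is w_k f_k(x) divided by Σ_j w_j f_j(x).
Evaluate each component's likelihood at the observed value:
  L_I = e^(−0.34)·0.34^0/0! = 0.71177
  L_II = e^(−1.57)·1.57^0/0! = 0.208045
  L_III = e^(−4.00)·4.00^0/0! = 0.0183156
  L_IV = e^(−5.98)·5.98^0/0! = 0.00252883
Unnormalised posteriors:
  w_I·L_I = 0.23 × 0.71177 = 0.163707
  w_II·L_II = 0.20 × 0.208045 = 0.041609
  w_III·L_III = 0.20 × 0.0183156 = 0.00366313
  w_IV·L_IV = 0.37 × 0.00252883 = 0.000935666
Sum: 0.163707 + 0.041609 + 0.00366313 + 0.000935666 = 0.209915
P(Class II | x) = 0.041609 / 0.209915 ≈ 0.1982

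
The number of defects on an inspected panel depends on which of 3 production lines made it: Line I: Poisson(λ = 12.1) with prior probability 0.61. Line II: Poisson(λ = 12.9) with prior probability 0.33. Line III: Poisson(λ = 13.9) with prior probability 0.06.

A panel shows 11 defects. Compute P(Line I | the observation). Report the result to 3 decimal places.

0.638

Posterior ∝ prior × likelihood, so P(k | x) ∝ π_k f_k(x); normalise over all components.
Poisson probabilities:
  L_I = e^(−12.1)·12.1^11/11! = 0.113376
  L_II = e^(−12.9)·12.9^11/11! = 0.103023
  L_III = e^(−13.9)·13.9^11/11! = 0.0861616
Multiply by the mixture weights:
  π_I·L_I = 0.61 × 0.113376 = 0.0691592
  π_II·L_II = 0.33 × 0.103023 = 0.0339974
  π_III·L_III = 0.06 × 0.0861616 = 0.0051697
Marginal: 0.0691592 + 0.0339974 + 0.0051697 = 0.108326
So the posterior for Line I is 0.0691592 / 0.108326 ≈ 0.638.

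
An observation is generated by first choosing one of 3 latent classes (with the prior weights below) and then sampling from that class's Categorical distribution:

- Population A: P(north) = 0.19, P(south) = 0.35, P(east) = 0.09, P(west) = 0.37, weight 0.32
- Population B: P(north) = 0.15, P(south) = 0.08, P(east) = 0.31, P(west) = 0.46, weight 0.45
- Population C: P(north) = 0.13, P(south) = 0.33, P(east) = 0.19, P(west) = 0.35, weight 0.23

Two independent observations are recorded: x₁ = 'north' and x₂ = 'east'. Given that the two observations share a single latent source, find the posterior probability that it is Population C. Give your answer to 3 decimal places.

0.177

Posterior ∝ prior × likelihood, so P(k | x) ∝ π_k f_k(x); normalise over all components.
Since both observations come from the same component, the likelihood for component k is f_k(x₁)·f_k(x₂).
  f_A = [0.19] × [0.09] = 0.0171
  f_B = [0.15] × [0.31] = 0.0465
  f_C = [0.13] × [0.19] = 0.0247
Multiply by the mixture weights:
  π_A·f_A = 0.32 × 0.0171 = 0.005472
  π_B·f_B = 0.45 × 0.0465 = 0.020925
  π_C·f_C = 0.23 × 0.0247 = 0.005681
Marginal: 0.005472 + 0.020925 + 0.005681 = 0.032078
Responsibility of Population C: 0.005681 / 0.032078 ≈ 0.177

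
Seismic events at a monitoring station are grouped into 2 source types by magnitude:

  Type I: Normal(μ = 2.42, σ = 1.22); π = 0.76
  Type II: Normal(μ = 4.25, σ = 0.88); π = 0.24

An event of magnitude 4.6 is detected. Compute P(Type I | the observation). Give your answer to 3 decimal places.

Posterior ∝ prior × likelihood, so P(k | x) ∝ π_k f_k(x); normalise over all components.
Normal densities:
  L_I = 0.0662534
  L_II = 0.418868
Prior × likelihood for each component:
  π_I·L_I = 0.76 × 0.0662534 = 0.0503526
  π_II·L_II = 0.24 × 0.418868 = 0.100528
Evidence: 0.0503526 + 0.100528 = 0.150881
So the posterior for Type I is 0.0503526 / 0.150881 ≈ 0.334.

0.334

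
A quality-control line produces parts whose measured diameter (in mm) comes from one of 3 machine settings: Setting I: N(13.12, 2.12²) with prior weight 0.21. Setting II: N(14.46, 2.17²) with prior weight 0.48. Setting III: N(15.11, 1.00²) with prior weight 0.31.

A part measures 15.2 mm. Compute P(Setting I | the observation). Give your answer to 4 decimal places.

Posterior ∝ prior × likelihood, so P(k | x) ∝ π_k f_k(x); normalise over all components.
Evaluate each component's likelihood at the observed value:
  p_I = (1/(2.12·√(2π)))·exp(−(15.2−13.12)²/(2·2.12²)) = 0.188180·exp(-0.48131) = 0.11629
  p_II = (1/(2.17·√(2π)))·exp(−(15.2−14.46)²/(2·2.17²)) = 0.183844·exp(-0.05815) = 0.17346
  p_III = (1/(1.00·√(2π)))·exp(−(15.2−15.11)²/(2·1.00²)) = 0.398942·exp(-0.00405) = 0.39733
Prior × likelihood for each component:
  π_I·p_I = 0.21 × 0.11629 = 0.024421
  π_II·p_II = 0.48 × 0.17346 = 0.0832606
  π_III·p_III = 0.31 × 0.39733 = 0.123172
Denominator: 0.024421 + 0.0832606 + 0.123172 = 0.230854
So the posterior for Setting I is 0.024421 / 0.230854 ≈ 0.1058.

0.1058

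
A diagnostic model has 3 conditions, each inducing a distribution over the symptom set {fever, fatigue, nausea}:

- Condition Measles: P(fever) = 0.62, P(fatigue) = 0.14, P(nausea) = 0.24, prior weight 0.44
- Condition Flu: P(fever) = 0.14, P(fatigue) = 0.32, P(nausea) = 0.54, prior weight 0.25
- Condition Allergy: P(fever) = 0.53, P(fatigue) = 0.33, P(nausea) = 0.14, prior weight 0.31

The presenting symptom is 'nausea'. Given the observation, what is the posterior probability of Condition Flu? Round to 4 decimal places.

0.4754

Posterior ∝ prior × likelihood, so P(k | x) ∝ w_k f_k(x); normalise over all components.
Categorical probabilities:
  L_Measles = P(nausea | comp) = 0.24
  L_Flu = P(nausea | comp) = 0.54
  L_Allergy = P(nausea | comp) = 0.14
Multiply by the mixture weights:
  w_Measles·L_Measles = 0.44 × 0.24 = 0.1056
  w_Flu·L_Flu = 0.25 × 0.54 = 0.135
  w_Allergy·L_Allergy = 0.31 × 0.14 = 0.0434
Normaliser: 0.1056 + 0.135 + 0.0434 = 0.284
So the posterior for Condition Flu is 0.135 / 0.284 ≈ 0.4754.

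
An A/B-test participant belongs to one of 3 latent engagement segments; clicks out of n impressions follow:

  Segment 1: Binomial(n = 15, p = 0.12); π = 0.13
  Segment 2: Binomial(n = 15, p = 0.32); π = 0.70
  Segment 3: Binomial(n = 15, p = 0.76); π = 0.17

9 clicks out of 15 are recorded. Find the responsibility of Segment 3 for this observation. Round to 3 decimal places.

Posterior ∝ prior × likelihood, so P(k | x) ∝ P(Z=k) f_k(x); normalise over all components.
Component likelihoods at x = 9 clicks out of 15:
  L_1 = C(15,9)·0.12^9·0.88^6 = 5005·5.15978e-09·0.464404 = 1.19931e-05
  L_2 = C(15,9)·0.32^9·0.68^6 = 5005·3.51844e-05·0.0988675 = 0.0174103
  L_3 = C(15,9)·0.76^9·0.24^6 = 5005·0.0845906·0.000191103 = 0.0809084
Unnormalised posteriors:
  P(Z=1)·L_1 = 0.13 × 1.19931e-05 = 1.5591e-06
  P(Z=2)·L_2 = 0.70 × 0.0174103 = 0.0121872
  P(Z=3)·L_3 = 0.17 × 0.0809084 = 0.0137544
Marginal: 1.5591e-06 + 0.0121872 + 0.0137544 = 0.0259432
So the posterior for Segment 3 is 0.0137544 / 0.0259432 ≈ 0.530.

0.530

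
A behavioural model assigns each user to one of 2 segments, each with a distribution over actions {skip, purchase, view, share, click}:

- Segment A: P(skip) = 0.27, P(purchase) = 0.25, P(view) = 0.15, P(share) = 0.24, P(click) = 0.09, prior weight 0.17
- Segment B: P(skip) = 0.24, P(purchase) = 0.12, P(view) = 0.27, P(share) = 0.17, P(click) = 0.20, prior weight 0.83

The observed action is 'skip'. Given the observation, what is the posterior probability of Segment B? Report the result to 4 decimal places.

0.8127

The responsibility of component k is P(Z=k) f_k(x) divided by Σ_j P(Z=j) f_j(x).
Component likelihoods at x = 'skip':
  f_A = P(skip | comp) = 0.27
  f_B = P(skip | comp) = 0.24
Multiply by the mixture weights:
  P(Z=A)·f_A = 0.17 × 0.27 = 0.0459
  P(Z=B)·f_B = 0.83 × 0.24 = 0.1992
Normaliser: 0.0459 + 0.1992 = 0.2451
P(Segment B | x) ≈ 0.8127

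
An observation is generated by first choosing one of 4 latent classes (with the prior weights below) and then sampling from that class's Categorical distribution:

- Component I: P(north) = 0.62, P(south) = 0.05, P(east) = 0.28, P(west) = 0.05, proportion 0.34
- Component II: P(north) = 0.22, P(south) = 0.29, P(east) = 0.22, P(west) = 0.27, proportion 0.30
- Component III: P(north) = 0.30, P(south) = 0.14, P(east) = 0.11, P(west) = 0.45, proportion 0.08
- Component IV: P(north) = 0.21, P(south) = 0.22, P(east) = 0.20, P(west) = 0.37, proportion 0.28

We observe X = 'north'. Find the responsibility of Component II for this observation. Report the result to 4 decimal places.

The responsibility of component k is P(Z=k) f_k(x) divided by Σ_j P(Z=j) f_j(x).
Evaluate each component's likelihood at the observed value:
  L_I = 0.62
  L_II = 0.22
  L_III = 0.3
  L_IV = 0.21
Multiply by the mixture weights:
  P(Z=I)·L_I = 0.34 × 0.62 = 0.2108
  P(Z=II)·L_II = 0.30 × 0.22 = 0.066
  P(Z=III)·L_III = 0.08 × 0.3 = 0.024
  P(Z=IV)·L_IV = 0.28 × 0.21 = 0.0588
Normaliser: 0.2108 + 0.066 + 0.024 + 0.0588 = 0.3596
P(Component II | x) ≈ 0.1835

0.1835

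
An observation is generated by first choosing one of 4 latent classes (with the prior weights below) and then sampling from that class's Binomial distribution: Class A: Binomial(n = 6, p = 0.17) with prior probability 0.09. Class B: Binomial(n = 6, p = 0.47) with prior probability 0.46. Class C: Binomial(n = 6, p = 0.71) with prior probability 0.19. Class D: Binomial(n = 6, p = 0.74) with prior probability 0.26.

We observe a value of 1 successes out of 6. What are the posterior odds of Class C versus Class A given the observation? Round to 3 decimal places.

The posterior odds equal the prior odds times the likelihood ratio: (π_i/π_j)·(f_i(x)/f_j(x)).
Binomial probabilities:
  p_A = 0.401782
  p_B = 0.117931
  p_C = 0.00873775
  p_D = 0.00527533
Posterior odds = (π_C·p_C) / (π_A·p_A) = (0.19·0.00873775) / (0.09·0.401782) = 0.00166017 / 0.0361604 ≈ 0.046

0.046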